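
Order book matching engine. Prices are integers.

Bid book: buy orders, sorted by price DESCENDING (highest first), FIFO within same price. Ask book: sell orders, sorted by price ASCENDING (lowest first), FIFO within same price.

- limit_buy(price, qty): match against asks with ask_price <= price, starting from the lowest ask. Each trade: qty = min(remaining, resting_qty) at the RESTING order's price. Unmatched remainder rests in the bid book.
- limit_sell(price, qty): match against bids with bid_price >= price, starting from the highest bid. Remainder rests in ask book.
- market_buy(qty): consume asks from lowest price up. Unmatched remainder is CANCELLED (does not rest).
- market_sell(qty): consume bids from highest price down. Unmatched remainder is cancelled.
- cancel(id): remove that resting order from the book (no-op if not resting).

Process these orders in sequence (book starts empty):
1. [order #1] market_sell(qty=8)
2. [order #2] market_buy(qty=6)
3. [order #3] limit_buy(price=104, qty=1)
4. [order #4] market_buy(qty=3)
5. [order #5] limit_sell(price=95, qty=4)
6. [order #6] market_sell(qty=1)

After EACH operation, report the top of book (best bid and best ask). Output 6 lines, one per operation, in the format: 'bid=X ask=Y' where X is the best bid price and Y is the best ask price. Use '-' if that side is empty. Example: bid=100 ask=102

After op 1 [order #1] market_sell(qty=8): fills=none; bids=[-] asks=[-]
After op 2 [order #2] market_buy(qty=6): fills=none; bids=[-] asks=[-]
After op 3 [order #3] limit_buy(price=104, qty=1): fills=none; bids=[#3:1@104] asks=[-]
After op 4 [order #4] market_buy(qty=3): fills=none; bids=[#3:1@104] asks=[-]
After op 5 [order #5] limit_sell(price=95, qty=4): fills=#3x#5:1@104; bids=[-] asks=[#5:3@95]
After op 6 [order #6] market_sell(qty=1): fills=none; bids=[-] asks=[#5:3@95]

Answer: bid=- ask=-
bid=- ask=-
bid=104 ask=-
bid=104 ask=-
bid=- ask=95
bid=- ask=95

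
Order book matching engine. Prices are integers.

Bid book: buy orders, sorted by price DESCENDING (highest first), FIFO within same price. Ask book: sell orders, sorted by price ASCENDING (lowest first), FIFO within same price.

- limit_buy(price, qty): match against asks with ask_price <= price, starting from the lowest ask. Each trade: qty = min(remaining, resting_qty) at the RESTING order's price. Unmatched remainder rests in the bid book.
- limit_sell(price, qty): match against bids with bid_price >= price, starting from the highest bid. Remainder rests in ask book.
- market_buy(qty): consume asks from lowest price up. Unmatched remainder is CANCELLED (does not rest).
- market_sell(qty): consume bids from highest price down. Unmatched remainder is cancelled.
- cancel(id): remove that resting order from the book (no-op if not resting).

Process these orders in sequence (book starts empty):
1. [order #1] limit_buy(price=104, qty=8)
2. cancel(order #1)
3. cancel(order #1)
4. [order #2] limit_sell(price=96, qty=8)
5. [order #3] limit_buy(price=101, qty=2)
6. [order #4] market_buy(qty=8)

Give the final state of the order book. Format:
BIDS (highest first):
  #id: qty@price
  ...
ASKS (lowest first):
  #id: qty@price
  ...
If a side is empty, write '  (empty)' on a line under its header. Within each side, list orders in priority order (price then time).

Answer: BIDS (highest first):
  (empty)
ASKS (lowest first):
  (empty)

Derivation:
After op 1 [order #1] limit_buy(price=104, qty=8): fills=none; bids=[#1:8@104] asks=[-]
After op 2 cancel(order #1): fills=none; bids=[-] asks=[-]
After op 3 cancel(order #1): fills=none; bids=[-] asks=[-]
After op 4 [order #2] limit_sell(price=96, qty=8): fills=none; bids=[-] asks=[#2:8@96]
After op 5 [order #3] limit_buy(price=101, qty=2): fills=#3x#2:2@96; bids=[-] asks=[#2:6@96]
After op 6 [order #4] market_buy(qty=8): fills=#4x#2:6@96; bids=[-] asks=[-]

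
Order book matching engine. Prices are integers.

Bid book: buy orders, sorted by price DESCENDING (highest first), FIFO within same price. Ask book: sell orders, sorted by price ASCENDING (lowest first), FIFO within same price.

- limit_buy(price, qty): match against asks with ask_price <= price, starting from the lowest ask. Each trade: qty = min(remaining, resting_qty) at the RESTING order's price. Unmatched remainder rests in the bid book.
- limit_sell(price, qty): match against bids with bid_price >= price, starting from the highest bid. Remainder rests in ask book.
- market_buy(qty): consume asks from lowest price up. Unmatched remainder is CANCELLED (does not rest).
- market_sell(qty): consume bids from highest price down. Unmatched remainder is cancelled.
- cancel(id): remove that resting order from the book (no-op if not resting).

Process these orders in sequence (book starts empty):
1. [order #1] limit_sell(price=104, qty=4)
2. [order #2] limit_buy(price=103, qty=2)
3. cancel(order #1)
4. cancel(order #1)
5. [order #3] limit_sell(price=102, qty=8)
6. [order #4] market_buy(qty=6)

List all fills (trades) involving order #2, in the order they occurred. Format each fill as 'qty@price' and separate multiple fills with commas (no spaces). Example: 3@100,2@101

Answer: 2@103

Derivation:
After op 1 [order #1] limit_sell(price=104, qty=4): fills=none; bids=[-] asks=[#1:4@104]
After op 2 [order #2] limit_buy(price=103, qty=2): fills=none; bids=[#2:2@103] asks=[#1:4@104]
After op 3 cancel(order #1): fills=none; bids=[#2:2@103] asks=[-]
After op 4 cancel(order #1): fills=none; bids=[#2:2@103] asks=[-]
After op 5 [order #3] limit_sell(price=102, qty=8): fills=#2x#3:2@103; bids=[-] asks=[#3:6@102]
After op 6 [order #4] market_buy(qty=6): fills=#4x#3:6@102; bids=[-] asks=[-]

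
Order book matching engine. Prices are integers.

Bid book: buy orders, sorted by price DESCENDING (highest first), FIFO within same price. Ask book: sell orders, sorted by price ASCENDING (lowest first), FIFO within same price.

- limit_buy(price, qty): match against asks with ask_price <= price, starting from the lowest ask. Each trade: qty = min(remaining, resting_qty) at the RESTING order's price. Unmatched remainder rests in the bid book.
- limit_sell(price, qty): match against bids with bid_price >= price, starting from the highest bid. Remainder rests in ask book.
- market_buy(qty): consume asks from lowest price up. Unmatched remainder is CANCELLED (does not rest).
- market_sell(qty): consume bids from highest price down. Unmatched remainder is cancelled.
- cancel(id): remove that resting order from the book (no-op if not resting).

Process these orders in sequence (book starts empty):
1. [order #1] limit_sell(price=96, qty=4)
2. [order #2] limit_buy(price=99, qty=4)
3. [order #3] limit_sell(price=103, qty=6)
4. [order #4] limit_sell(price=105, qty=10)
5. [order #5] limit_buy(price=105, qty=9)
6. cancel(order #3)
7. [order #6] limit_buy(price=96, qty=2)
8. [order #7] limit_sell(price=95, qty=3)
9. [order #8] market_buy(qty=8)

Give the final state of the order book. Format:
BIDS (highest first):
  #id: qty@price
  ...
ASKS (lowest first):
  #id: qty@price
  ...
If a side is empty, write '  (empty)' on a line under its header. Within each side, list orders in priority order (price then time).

After op 1 [order #1] limit_sell(price=96, qty=4): fills=none; bids=[-] asks=[#1:4@96]
After op 2 [order #2] limit_buy(price=99, qty=4): fills=#2x#1:4@96; bids=[-] asks=[-]
After op 3 [order #3] limit_sell(price=103, qty=6): fills=none; bids=[-] asks=[#3:6@103]
After op 4 [order #4] limit_sell(price=105, qty=10): fills=none; bids=[-] asks=[#3:6@103 #4:10@105]
After op 5 [order #5] limit_buy(price=105, qty=9): fills=#5x#3:6@103 #5x#4:3@105; bids=[-] asks=[#4:7@105]
After op 6 cancel(order #3): fills=none; bids=[-] asks=[#4:7@105]
After op 7 [order #6] limit_buy(price=96, qty=2): fills=none; bids=[#6:2@96] asks=[#4:7@105]
After op 8 [order #7] limit_sell(price=95, qty=3): fills=#6x#7:2@96; bids=[-] asks=[#7:1@95 #4:7@105]
After op 9 [order #8] market_buy(qty=8): fills=#8x#7:1@95 #8x#4:7@105; bids=[-] asks=[-]

Answer: BIDS (highest first):
  (empty)
ASKS (lowest first):
  (empty)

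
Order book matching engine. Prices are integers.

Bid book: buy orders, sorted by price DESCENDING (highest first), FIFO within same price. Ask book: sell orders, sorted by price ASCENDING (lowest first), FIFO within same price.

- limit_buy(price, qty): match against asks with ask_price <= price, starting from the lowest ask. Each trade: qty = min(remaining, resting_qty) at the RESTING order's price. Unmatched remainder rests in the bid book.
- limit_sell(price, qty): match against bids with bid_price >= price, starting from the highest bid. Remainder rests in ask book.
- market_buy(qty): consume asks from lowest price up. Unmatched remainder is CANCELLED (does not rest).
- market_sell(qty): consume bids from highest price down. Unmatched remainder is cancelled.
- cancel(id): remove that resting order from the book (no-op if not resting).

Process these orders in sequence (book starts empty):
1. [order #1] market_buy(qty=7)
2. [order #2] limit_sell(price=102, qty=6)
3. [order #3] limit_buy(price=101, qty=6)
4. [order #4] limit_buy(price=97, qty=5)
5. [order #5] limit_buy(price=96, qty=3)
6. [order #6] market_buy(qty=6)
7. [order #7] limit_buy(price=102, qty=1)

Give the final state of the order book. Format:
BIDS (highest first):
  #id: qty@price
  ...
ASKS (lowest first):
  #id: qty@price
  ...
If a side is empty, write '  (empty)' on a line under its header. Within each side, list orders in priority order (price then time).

Answer: BIDS (highest first):
  #7: 1@102
  #3: 6@101
  #4: 5@97
  #5: 3@96
ASKS (lowest first):
  (empty)

Derivation:
After op 1 [order #1] market_buy(qty=7): fills=none; bids=[-] asks=[-]
After op 2 [order #2] limit_sell(price=102, qty=6): fills=none; bids=[-] asks=[#2:6@102]
After op 3 [order #3] limit_buy(price=101, qty=6): fills=none; bids=[#3:6@101] asks=[#2:6@102]
After op 4 [order #4] limit_buy(price=97, qty=5): fills=none; bids=[#3:6@101 #4:5@97] asks=[#2:6@102]
After op 5 [order #5] limit_buy(price=96, qty=3): fills=none; bids=[#3:6@101 #4:5@97 #5:3@96] asks=[#2:6@102]
After op 6 [order #6] market_buy(qty=6): fills=#6x#2:6@102; bids=[#3:6@101 #4:5@97 #5:3@96] asks=[-]
After op 7 [order #7] limit_buy(price=102, qty=1): fills=none; bids=[#7:1@102 #3:6@101 #4:5@97 #5:3@96] asks=[-]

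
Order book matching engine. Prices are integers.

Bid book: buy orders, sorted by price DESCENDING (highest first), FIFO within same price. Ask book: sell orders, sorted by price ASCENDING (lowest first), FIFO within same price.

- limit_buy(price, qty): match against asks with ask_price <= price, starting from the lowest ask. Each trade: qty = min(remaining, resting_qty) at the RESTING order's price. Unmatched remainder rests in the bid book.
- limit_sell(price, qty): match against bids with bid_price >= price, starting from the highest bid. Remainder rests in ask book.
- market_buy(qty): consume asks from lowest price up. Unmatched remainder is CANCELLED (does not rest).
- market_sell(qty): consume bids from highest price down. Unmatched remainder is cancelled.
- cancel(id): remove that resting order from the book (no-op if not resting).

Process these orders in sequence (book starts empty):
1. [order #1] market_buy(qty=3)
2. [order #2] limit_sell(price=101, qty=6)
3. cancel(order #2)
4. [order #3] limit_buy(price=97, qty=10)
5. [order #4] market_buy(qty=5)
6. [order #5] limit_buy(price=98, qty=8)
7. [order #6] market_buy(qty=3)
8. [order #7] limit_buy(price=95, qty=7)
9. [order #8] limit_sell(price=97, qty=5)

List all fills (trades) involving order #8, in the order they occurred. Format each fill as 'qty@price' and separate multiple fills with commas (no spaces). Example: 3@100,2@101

After op 1 [order #1] market_buy(qty=3): fills=none; bids=[-] asks=[-]
After op 2 [order #2] limit_sell(price=101, qty=6): fills=none; bids=[-] asks=[#2:6@101]
After op 3 cancel(order #2): fills=none; bids=[-] asks=[-]
After op 4 [order #3] limit_buy(price=97, qty=10): fills=none; bids=[#3:10@97] asks=[-]
After op 5 [order #4] market_buy(qty=5): fills=none; bids=[#3:10@97] asks=[-]
After op 6 [order #5] limit_buy(price=98, qty=8): fills=none; bids=[#5:8@98 #3:10@97] asks=[-]
After op 7 [order #6] market_buy(qty=3): fills=none; bids=[#5:8@98 #3:10@97] asks=[-]
After op 8 [order #7] limit_buy(price=95, qty=7): fills=none; bids=[#5:8@98 #3:10@97 #7:7@95] asks=[-]
After op 9 [order #8] limit_sell(price=97, qty=5): fills=#5x#8:5@98; bids=[#5:3@98 #3:10@97 #7:7@95] asks=[-]

Answer: 5@98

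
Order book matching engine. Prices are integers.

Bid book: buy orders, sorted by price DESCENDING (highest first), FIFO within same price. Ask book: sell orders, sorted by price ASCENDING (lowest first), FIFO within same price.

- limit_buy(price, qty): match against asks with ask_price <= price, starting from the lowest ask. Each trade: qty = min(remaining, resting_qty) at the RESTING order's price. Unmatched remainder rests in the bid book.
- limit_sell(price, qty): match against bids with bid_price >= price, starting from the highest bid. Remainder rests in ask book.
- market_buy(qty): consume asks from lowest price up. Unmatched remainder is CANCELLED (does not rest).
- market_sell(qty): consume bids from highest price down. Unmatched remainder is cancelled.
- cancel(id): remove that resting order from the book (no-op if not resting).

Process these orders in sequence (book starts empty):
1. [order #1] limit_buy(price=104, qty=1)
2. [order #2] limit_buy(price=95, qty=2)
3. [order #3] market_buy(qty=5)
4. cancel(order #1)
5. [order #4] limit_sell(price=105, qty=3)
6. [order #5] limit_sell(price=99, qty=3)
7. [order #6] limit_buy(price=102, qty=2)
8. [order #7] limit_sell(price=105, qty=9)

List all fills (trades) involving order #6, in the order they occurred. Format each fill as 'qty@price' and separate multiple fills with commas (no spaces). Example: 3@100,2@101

Answer: 2@99

Derivation:
After op 1 [order #1] limit_buy(price=104, qty=1): fills=none; bids=[#1:1@104] asks=[-]
After op 2 [order #2] limit_buy(price=95, qty=2): fills=none; bids=[#1:1@104 #2:2@95] asks=[-]
After op 3 [order #3] market_buy(qty=5): fills=none; bids=[#1:1@104 #2:2@95] asks=[-]
After op 4 cancel(order #1): fills=none; bids=[#2:2@95] asks=[-]
After op 5 [order #4] limit_sell(price=105, qty=3): fills=none; bids=[#2:2@95] asks=[#4:3@105]
After op 6 [order #5] limit_sell(price=99, qty=3): fills=none; bids=[#2:2@95] asks=[#5:3@99 #4:3@105]
After op 7 [order #6] limit_buy(price=102, qty=2): fills=#6x#5:2@99; bids=[#2:2@95] asks=[#5:1@99 #4:3@105]
After op 8 [order #7] limit_sell(price=105, qty=9): fills=none; bids=[#2:2@95] asks=[#5:1@99 #4:3@105 #7:9@105]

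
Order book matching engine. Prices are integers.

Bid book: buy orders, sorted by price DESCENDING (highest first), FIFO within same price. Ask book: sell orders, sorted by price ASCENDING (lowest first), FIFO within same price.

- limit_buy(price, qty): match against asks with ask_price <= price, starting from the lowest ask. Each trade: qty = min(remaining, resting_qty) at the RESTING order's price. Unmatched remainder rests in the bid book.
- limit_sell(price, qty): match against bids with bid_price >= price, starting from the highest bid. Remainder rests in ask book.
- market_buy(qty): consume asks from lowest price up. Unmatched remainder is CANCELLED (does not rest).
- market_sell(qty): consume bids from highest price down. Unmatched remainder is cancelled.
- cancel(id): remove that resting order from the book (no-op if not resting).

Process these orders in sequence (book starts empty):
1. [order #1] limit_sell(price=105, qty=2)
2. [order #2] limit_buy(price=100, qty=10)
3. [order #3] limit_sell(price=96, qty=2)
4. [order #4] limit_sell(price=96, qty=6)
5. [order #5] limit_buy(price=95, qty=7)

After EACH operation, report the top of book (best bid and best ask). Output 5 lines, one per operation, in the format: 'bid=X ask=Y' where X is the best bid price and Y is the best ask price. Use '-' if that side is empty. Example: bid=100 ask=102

Answer: bid=- ask=105
bid=100 ask=105
bid=100 ask=105
bid=100 ask=105
bid=100 ask=105

Derivation:
After op 1 [order #1] limit_sell(price=105, qty=2): fills=none; bids=[-] asks=[#1:2@105]
After op 2 [order #2] limit_buy(price=100, qty=10): fills=none; bids=[#2:10@100] asks=[#1:2@105]
After op 3 [order #3] limit_sell(price=96, qty=2): fills=#2x#3:2@100; bids=[#2:8@100] asks=[#1:2@105]
After op 4 [order #4] limit_sell(price=96, qty=6): fills=#2x#4:6@100; bids=[#2:2@100] asks=[#1:2@105]
After op 5 [order #5] limit_buy(price=95, qty=7): fills=none; bids=[#2:2@100 #5:7@95] asks=[#1:2@105]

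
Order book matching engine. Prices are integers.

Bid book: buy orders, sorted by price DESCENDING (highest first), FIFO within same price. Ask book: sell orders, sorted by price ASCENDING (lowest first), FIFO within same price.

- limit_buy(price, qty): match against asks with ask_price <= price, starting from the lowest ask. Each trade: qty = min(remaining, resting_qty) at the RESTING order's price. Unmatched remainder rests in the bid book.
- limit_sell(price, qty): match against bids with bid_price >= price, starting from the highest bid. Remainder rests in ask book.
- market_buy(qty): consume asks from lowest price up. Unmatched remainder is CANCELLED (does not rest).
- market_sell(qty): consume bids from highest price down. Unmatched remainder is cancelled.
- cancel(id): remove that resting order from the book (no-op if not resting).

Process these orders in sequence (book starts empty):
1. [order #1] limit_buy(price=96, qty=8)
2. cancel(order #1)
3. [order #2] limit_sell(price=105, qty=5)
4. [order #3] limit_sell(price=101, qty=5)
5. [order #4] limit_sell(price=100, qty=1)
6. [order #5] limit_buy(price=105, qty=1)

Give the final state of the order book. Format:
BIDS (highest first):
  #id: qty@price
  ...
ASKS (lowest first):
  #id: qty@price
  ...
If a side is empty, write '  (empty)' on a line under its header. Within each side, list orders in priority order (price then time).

Answer: BIDS (highest first):
  (empty)
ASKS (lowest first):
  #3: 5@101
  #2: 5@105

Derivation:
After op 1 [order #1] limit_buy(price=96, qty=8): fills=none; bids=[#1:8@96] asks=[-]
After op 2 cancel(order #1): fills=none; bids=[-] asks=[-]
After op 3 [order #2] limit_sell(price=105, qty=5): fills=none; bids=[-] asks=[#2:5@105]
After op 4 [order #3] limit_sell(price=101, qty=5): fills=none; bids=[-] asks=[#3:5@101 #2:5@105]
After op 5 [order #4] limit_sell(price=100, qty=1): fills=none; bids=[-] asks=[#4:1@100 #3:5@101 #2:5@105]
After op 6 [order #5] limit_buy(price=105, qty=1): fills=#5x#4:1@100; bids=[-] asks=[#3:5@101 #2:5@105]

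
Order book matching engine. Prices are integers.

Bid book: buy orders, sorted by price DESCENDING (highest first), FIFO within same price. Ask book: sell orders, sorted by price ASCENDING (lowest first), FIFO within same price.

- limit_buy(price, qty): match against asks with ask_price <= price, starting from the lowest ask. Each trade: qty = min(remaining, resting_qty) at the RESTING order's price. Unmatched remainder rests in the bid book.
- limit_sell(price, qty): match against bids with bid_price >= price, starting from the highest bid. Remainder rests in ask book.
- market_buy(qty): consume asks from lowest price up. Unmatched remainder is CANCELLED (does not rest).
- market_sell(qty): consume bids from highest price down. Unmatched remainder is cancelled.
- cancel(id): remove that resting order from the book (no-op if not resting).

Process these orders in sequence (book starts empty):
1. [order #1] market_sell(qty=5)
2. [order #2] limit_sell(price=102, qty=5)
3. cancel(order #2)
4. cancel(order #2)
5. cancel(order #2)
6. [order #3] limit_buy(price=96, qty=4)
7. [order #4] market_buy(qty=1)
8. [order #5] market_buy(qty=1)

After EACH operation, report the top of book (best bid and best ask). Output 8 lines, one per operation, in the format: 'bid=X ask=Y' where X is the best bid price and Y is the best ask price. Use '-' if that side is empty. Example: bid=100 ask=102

Answer: bid=- ask=-
bid=- ask=102
bid=- ask=-
bid=- ask=-
bid=- ask=-
bid=96 ask=-
bid=96 ask=-
bid=96 ask=-

Derivation:
After op 1 [order #1] market_sell(qty=5): fills=none; bids=[-] asks=[-]
After op 2 [order #2] limit_sell(price=102, qty=5): fills=none; bids=[-] asks=[#2:5@102]
After op 3 cancel(order #2): fills=none; bids=[-] asks=[-]
After op 4 cancel(order #2): fills=none; bids=[-] asks=[-]
After op 5 cancel(order #2): fills=none; bids=[-] asks=[-]
After op 6 [order #3] limit_buy(price=96, qty=4): fills=none; bids=[#3:4@96] asks=[-]
After op 7 [order #4] market_buy(qty=1): fills=none; bids=[#3:4@96] asks=[-]
After op 8 [order #5] market_buy(qty=1): fills=none; bids=[#3:4@96] asks=[-]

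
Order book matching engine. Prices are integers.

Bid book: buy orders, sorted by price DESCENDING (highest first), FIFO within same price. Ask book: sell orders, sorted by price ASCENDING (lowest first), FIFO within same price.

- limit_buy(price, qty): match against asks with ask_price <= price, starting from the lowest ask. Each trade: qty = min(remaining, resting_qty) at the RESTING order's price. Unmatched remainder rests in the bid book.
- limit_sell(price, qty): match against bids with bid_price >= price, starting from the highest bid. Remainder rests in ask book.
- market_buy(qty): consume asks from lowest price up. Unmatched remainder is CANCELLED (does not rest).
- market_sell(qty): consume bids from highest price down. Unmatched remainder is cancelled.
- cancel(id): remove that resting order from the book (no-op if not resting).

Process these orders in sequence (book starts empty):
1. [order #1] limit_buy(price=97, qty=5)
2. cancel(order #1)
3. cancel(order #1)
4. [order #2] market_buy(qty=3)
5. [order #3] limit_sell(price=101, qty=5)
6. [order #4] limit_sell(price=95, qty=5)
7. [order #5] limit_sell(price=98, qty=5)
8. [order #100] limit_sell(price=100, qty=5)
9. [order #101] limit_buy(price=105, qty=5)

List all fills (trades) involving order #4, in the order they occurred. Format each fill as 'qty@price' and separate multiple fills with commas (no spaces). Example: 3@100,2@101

After op 1 [order #1] limit_buy(price=97, qty=5): fills=none; bids=[#1:5@97] asks=[-]
After op 2 cancel(order #1): fills=none; bids=[-] asks=[-]
After op 3 cancel(order #1): fills=none; bids=[-] asks=[-]
After op 4 [order #2] market_buy(qty=3): fills=none; bids=[-] asks=[-]
After op 5 [order #3] limit_sell(price=101, qty=5): fills=none; bids=[-] asks=[#3:5@101]
After op 6 [order #4] limit_sell(price=95, qty=5): fills=none; bids=[-] asks=[#4:5@95 #3:5@101]
After op 7 [order #5] limit_sell(price=98, qty=5): fills=none; bids=[-] asks=[#4:5@95 #5:5@98 #3:5@101]
After op 8 [order #100] limit_sell(price=100, qty=5): fills=none; bids=[-] asks=[#4:5@95 #5:5@98 #100:5@100 #3:5@101]
After op 9 [order #101] limit_buy(price=105, qty=5): fills=#101x#4:5@95; bids=[-] asks=[#5:5@98 #100:5@100 #3:5@101]

Answer: 5@95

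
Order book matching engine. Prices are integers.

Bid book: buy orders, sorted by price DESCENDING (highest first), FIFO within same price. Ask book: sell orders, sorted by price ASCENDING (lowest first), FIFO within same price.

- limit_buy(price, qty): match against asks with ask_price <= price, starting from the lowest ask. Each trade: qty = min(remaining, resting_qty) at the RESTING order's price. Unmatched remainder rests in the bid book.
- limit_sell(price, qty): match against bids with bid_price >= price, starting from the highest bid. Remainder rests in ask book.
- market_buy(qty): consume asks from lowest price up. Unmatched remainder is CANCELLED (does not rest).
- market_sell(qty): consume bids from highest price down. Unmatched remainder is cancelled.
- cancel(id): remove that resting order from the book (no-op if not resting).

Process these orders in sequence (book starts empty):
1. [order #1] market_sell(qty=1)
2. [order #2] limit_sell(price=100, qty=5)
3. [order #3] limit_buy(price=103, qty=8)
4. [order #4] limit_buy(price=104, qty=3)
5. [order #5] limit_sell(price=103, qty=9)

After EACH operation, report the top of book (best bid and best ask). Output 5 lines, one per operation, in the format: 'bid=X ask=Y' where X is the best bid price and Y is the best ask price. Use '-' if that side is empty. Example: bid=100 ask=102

Answer: bid=- ask=-
bid=- ask=100
bid=103 ask=-
bid=104 ask=-
bid=- ask=103

Derivation:
After op 1 [order #1] market_sell(qty=1): fills=none; bids=[-] asks=[-]
After op 2 [order #2] limit_sell(price=100, qty=5): fills=none; bids=[-] asks=[#2:5@100]
After op 3 [order #3] limit_buy(price=103, qty=8): fills=#3x#2:5@100; bids=[#3:3@103] asks=[-]
After op 4 [order #4] limit_buy(price=104, qty=3): fills=none; bids=[#4:3@104 #3:3@103] asks=[-]
After op 5 [order #5] limit_sell(price=103, qty=9): fills=#4x#5:3@104 #3x#5:3@103; bids=[-] asks=[#5:3@103]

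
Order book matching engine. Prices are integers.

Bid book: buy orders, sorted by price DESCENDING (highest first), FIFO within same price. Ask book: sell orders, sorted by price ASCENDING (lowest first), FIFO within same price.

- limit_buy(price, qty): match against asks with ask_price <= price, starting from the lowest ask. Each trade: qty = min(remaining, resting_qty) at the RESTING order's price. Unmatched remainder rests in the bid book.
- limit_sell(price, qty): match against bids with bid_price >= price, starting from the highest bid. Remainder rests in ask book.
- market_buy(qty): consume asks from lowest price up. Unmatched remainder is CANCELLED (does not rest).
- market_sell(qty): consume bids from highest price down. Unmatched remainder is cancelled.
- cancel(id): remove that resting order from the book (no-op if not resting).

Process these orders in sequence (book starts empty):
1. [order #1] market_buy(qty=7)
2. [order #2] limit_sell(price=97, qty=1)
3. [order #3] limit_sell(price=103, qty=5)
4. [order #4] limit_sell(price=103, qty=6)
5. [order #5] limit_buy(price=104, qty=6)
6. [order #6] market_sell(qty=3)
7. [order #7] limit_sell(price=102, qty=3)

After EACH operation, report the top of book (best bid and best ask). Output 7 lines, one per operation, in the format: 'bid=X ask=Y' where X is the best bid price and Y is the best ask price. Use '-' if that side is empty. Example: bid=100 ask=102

Answer: bid=- ask=-
bid=- ask=97
bid=- ask=97
bid=- ask=97
bid=- ask=103
bid=- ask=103
bid=- ask=102

Derivation:
After op 1 [order #1] market_buy(qty=7): fills=none; bids=[-] asks=[-]
After op 2 [order #2] limit_sell(price=97, qty=1): fills=none; bids=[-] asks=[#2:1@97]
After op 3 [order #3] limit_sell(price=103, qty=5): fills=none; bids=[-] asks=[#2:1@97 #3:5@103]
After op 4 [order #4] limit_sell(price=103, qty=6): fills=none; bids=[-] asks=[#2:1@97 #3:5@103 #4:6@103]
After op 5 [order #5] limit_buy(price=104, qty=6): fills=#5x#2:1@97 #5x#3:5@103; bids=[-] asks=[#4:6@103]
After op 6 [order #6] market_sell(qty=3): fills=none; bids=[-] asks=[#4:6@103]
After op 7 [order #7] limit_sell(price=102, qty=3): fills=none; bids=[-] asks=[#7:3@102 #4:6@103]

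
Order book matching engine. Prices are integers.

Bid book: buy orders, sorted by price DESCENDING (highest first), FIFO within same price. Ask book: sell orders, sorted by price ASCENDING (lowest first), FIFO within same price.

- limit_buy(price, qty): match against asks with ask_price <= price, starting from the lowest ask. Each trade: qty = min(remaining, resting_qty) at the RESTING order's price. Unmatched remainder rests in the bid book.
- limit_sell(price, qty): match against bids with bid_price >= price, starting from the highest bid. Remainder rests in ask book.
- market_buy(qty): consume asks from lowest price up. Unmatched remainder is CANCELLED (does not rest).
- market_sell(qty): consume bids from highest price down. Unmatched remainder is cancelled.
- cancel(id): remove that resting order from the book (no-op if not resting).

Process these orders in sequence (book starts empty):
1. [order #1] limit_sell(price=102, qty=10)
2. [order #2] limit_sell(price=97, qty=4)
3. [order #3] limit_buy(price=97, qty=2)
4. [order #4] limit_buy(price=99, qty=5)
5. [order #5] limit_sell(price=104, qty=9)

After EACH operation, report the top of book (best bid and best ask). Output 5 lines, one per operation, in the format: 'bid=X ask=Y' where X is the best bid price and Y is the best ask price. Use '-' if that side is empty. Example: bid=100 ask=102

Answer: bid=- ask=102
bid=- ask=97
bid=- ask=97
bid=99 ask=102
bid=99 ask=102

Derivation:
After op 1 [order #1] limit_sell(price=102, qty=10): fills=none; bids=[-] asks=[#1:10@102]
After op 2 [order #2] limit_sell(price=97, qty=4): fills=none; bids=[-] asks=[#2:4@97 #1:10@102]
After op 3 [order #3] limit_buy(price=97, qty=2): fills=#3x#2:2@97; bids=[-] asks=[#2:2@97 #1:10@102]
After op 4 [order #4] limit_buy(price=99, qty=5): fills=#4x#2:2@97; bids=[#4:3@99] asks=[#1:10@102]
After op 5 [order #5] limit_sell(price=104, qty=9): fills=none; bids=[#4:3@99] asks=[#1:10@102 #5:9@104]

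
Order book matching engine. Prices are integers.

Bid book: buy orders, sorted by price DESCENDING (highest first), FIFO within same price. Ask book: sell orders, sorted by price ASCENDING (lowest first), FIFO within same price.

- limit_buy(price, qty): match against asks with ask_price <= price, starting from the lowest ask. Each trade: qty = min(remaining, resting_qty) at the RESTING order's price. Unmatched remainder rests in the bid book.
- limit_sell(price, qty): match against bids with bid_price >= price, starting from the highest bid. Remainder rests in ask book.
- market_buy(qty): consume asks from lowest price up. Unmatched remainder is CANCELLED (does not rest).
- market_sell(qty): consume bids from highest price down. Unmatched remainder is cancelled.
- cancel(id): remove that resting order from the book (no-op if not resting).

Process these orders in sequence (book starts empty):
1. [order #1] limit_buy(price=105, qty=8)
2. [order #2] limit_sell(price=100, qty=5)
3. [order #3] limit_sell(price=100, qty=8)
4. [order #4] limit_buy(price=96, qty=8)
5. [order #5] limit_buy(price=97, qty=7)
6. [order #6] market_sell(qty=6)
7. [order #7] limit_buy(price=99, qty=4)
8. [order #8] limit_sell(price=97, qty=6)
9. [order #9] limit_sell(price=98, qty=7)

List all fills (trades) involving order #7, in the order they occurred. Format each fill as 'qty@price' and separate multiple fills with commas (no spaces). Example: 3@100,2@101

After op 1 [order #1] limit_buy(price=105, qty=8): fills=none; bids=[#1:8@105] asks=[-]
After op 2 [order #2] limit_sell(price=100, qty=5): fills=#1x#2:5@105; bids=[#1:3@105] asks=[-]
After op 3 [order #3] limit_sell(price=100, qty=8): fills=#1x#3:3@105; bids=[-] asks=[#3:5@100]
After op 4 [order #4] limit_buy(price=96, qty=8): fills=none; bids=[#4:8@96] asks=[#3:5@100]
After op 5 [order #5] limit_buy(price=97, qty=7): fills=none; bids=[#5:7@97 #4:8@96] asks=[#3:5@100]
After op 6 [order #6] market_sell(qty=6): fills=#5x#6:6@97; bids=[#5:1@97 #4:8@96] asks=[#3:5@100]
After op 7 [order #7] limit_buy(price=99, qty=4): fills=none; bids=[#7:4@99 #5:1@97 #4:8@96] asks=[#3:5@100]
After op 8 [order #8] limit_sell(price=97, qty=6): fills=#7x#8:4@99 #5x#8:1@97; bids=[#4:8@96] asks=[#8:1@97 #3:5@100]
After op 9 [order #9] limit_sell(price=98, qty=7): fills=none; bids=[#4:8@96] asks=[#8:1@97 #9:7@98 #3:5@100]

Answer: 4@99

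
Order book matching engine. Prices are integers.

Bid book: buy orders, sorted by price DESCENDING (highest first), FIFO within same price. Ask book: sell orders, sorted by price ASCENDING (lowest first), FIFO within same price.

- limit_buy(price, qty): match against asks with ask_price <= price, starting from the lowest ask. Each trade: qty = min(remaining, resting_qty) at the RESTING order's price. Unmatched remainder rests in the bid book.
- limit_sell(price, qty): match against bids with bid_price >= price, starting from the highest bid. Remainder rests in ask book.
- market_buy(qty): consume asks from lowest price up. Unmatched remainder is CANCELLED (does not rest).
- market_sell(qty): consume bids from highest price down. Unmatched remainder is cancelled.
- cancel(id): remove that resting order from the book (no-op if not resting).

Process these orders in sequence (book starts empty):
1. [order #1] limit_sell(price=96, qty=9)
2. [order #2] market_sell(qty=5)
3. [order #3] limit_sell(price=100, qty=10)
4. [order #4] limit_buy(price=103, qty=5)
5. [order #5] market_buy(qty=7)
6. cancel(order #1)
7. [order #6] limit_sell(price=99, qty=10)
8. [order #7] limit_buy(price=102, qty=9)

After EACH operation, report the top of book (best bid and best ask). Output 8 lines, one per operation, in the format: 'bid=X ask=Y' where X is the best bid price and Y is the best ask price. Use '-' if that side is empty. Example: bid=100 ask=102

After op 1 [order #1] limit_sell(price=96, qty=9): fills=none; bids=[-] asks=[#1:9@96]
After op 2 [order #2] market_sell(qty=5): fills=none; bids=[-] asks=[#1:9@96]
After op 3 [order #3] limit_sell(price=100, qty=10): fills=none; bids=[-] asks=[#1:9@96 #3:10@100]
After op 4 [order #4] limit_buy(price=103, qty=5): fills=#4x#1:5@96; bids=[-] asks=[#1:4@96 #3:10@100]
After op 5 [order #5] market_buy(qty=7): fills=#5x#1:4@96 #5x#3:3@100; bids=[-] asks=[#3:7@100]
After op 6 cancel(order #1): fills=none; bids=[-] asks=[#3:7@100]
After op 7 [order #6] limit_sell(price=99, qty=10): fills=none; bids=[-] asks=[#6:10@99 #3:7@100]
After op 8 [order #7] limit_buy(price=102, qty=9): fills=#7x#6:9@99; bids=[-] asks=[#6:1@99 #3:7@100]

Answer: bid=- ask=96
bid=- ask=96
bid=- ask=96
bid=- ask=96
bid=- ask=100
bid=- ask=100
bid=- ask=99
bid=- ask=99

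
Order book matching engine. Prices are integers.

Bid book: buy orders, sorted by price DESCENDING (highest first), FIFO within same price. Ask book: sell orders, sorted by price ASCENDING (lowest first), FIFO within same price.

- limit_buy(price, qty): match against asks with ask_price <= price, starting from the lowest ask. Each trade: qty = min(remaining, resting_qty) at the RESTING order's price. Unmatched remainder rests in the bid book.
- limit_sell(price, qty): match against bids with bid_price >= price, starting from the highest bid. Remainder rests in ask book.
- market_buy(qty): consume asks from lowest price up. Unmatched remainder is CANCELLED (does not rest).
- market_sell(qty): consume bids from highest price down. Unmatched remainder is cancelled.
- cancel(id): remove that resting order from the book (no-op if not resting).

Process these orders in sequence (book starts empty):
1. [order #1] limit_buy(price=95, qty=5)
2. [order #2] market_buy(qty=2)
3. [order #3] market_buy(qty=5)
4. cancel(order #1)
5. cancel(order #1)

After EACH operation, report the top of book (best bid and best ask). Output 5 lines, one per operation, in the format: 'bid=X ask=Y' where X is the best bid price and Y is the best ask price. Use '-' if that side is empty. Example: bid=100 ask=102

After op 1 [order #1] limit_buy(price=95, qty=5): fills=none; bids=[#1:5@95] asks=[-]
After op 2 [order #2] market_buy(qty=2): fills=none; bids=[#1:5@95] asks=[-]
After op 3 [order #3] market_buy(qty=5): fills=none; bids=[#1:5@95] asks=[-]
After op 4 cancel(order #1): fills=none; bids=[-] asks=[-]
After op 5 cancel(order #1): fills=none; bids=[-] asks=[-]

Answer: bid=95 ask=-
bid=95 ask=-
bid=95 ask=-
bid=- ask=-
bid=- ask=-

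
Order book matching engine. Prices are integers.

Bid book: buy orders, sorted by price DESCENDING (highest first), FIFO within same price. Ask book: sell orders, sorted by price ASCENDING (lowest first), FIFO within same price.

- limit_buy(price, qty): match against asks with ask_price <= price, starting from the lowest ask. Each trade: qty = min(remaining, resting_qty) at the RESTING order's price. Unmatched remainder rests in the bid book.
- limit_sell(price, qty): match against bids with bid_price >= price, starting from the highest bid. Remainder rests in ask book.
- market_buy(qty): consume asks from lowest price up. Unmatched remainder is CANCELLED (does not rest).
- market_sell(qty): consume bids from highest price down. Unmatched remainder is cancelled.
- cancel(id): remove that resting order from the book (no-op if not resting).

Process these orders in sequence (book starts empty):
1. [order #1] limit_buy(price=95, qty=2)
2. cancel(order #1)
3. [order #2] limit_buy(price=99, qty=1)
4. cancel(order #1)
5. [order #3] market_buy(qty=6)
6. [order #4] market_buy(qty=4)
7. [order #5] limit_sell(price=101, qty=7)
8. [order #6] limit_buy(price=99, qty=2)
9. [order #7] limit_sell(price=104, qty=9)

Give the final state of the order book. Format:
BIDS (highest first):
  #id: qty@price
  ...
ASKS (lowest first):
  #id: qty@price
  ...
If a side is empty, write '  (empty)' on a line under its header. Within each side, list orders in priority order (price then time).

After op 1 [order #1] limit_buy(price=95, qty=2): fills=none; bids=[#1:2@95] asks=[-]
After op 2 cancel(order #1): fills=none; bids=[-] asks=[-]
After op 3 [order #2] limit_buy(price=99, qty=1): fills=none; bids=[#2:1@99] asks=[-]
After op 4 cancel(order #1): fills=none; bids=[#2:1@99] asks=[-]
After op 5 [order #3] market_buy(qty=6): fills=none; bids=[#2:1@99] asks=[-]
After op 6 [order #4] market_buy(qty=4): fills=none; bids=[#2:1@99] asks=[-]
After op 7 [order #5] limit_sell(price=101, qty=7): fills=none; bids=[#2:1@99] asks=[#5:7@101]
After op 8 [order #6] limit_buy(price=99, qty=2): fills=none; bids=[#2:1@99 #6:2@99] asks=[#5:7@101]
After op 9 [order #7] limit_sell(price=104, qty=9): fills=none; bids=[#2:1@99 #6:2@99] asks=[#5:7@101 #7:9@104]

Answer: BIDS (highest first):
  #2: 1@99
  #6: 2@99
ASKS (lowest first):
  #5: 7@101
  #7: 9@104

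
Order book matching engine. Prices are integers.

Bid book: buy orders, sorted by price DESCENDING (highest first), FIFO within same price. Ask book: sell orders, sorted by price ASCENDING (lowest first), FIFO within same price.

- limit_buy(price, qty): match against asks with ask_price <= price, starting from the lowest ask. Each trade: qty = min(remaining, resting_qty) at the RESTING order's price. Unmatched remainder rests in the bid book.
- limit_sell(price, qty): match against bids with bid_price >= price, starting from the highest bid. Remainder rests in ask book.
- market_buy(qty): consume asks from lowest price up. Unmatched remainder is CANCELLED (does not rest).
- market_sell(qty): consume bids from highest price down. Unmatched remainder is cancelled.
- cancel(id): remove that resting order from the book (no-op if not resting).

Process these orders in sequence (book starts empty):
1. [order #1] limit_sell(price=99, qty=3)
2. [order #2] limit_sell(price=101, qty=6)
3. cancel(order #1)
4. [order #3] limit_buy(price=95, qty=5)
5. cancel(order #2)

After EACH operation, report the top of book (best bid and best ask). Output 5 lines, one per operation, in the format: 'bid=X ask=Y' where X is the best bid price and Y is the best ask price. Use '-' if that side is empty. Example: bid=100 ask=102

After op 1 [order #1] limit_sell(price=99, qty=3): fills=none; bids=[-] asks=[#1:3@99]
After op 2 [order #2] limit_sell(price=101, qty=6): fills=none; bids=[-] asks=[#1:3@99 #2:6@101]
After op 3 cancel(order #1): fills=none; bids=[-] asks=[#2:6@101]
After op 4 [order #3] limit_buy(price=95, qty=5): fills=none; bids=[#3:5@95] asks=[#2:6@101]
After op 5 cancel(order #2): fills=none; bids=[#3:5@95] asks=[-]

Answer: bid=- ask=99
bid=- ask=99
bid=- ask=101
bid=95 ask=101
bid=95 ask=-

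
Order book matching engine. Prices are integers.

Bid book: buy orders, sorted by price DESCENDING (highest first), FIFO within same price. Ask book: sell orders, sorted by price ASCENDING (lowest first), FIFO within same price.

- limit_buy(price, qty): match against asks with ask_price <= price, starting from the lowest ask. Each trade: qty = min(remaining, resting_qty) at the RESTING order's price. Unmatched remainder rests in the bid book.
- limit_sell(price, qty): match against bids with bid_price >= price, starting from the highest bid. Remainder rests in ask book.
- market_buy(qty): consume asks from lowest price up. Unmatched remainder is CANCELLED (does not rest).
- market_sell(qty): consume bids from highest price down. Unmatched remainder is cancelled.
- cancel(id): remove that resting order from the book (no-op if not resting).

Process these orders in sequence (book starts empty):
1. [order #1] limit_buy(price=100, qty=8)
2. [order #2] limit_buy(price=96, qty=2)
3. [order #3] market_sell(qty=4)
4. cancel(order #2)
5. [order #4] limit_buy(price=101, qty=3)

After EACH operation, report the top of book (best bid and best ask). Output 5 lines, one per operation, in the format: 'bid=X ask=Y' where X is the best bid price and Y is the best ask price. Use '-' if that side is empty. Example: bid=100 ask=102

After op 1 [order #1] limit_buy(price=100, qty=8): fills=none; bids=[#1:8@100] asks=[-]
After op 2 [order #2] limit_buy(price=96, qty=2): fills=none; bids=[#1:8@100 #2:2@96] asks=[-]
After op 3 [order #3] market_sell(qty=4): fills=#1x#3:4@100; bids=[#1:4@100 #2:2@96] asks=[-]
After op 4 cancel(order #2): fills=none; bids=[#1:4@100] asks=[-]
After op 5 [order #4] limit_buy(price=101, qty=3): fills=none; bids=[#4:3@101 #1:4@100] asks=[-]

Answer: bid=100 ask=-
bid=100 ask=-
bid=100 ask=-
bid=100 ask=-
bid=101 ask=-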